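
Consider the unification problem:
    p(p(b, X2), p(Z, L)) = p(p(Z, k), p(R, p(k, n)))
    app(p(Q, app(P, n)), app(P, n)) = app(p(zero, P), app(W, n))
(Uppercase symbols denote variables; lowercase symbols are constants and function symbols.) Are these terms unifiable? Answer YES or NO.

NO

Decompose p/2: p(b, X2) = p(Z, k),  p(Z, L) = p(R, p(k, n)).
Decompose p/2: b = Z,  X2 = k.
Bind Z := b; substituting into the one remaining equation that mentions Z gives: p(b, L) = p(R, p(k, n)).
Bind X2 := k; no other remaining equation mentions X2.
Decompose p/2: b = R,  L = p(k, n).
Bind R := b; no other remaining equation mentions R.
Bind L := p(k, n); no other remaining equation mentions L.
Decompose app/2: p(Q, app(P, n)) = p(zero, P),  app(P, n) = app(W, n).
Decompose p/2: Q = zero,  app(P, n) = P.
Bind Q := zero; no other remaining equation mentions Q.
Occurs check fails: P occurs in app(P, n); the equation P = app(P, n) has no finite solution.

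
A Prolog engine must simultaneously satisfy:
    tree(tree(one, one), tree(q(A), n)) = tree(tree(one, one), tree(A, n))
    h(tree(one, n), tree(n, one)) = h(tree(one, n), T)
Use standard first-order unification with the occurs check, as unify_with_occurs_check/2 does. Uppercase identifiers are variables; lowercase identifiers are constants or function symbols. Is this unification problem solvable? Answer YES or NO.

Decompose tree/2: tree(one, one) = tree(one, one),  tree(q(A), n) = tree(A, n).
Delete trivial equation tree(one, one) = tree(one, one).
Decompose tree/2: q(A) = A,  n = n.
Occurs check fails: A occurs in q(A); the equation A = q(A) has no finite solution.

NO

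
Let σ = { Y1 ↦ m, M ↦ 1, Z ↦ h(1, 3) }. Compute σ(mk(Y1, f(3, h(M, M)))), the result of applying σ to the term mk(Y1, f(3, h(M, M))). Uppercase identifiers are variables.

Replace each occurrence of Y1 with m.
Replace each occurrence of M with 1.
Result: mk(m, f(3, h(1, 1))).

mk(m, f(3, h(1, 1)))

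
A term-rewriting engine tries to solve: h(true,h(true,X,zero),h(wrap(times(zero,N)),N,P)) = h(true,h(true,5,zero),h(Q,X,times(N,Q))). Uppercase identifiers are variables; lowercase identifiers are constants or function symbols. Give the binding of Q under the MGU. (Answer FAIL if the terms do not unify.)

Decompose h/3: true = true,  h(true,X,zero) = h(true,5,zero),  h(wrap(times(zero,N)),N,P) = h(Q,X,times(N,Q)).
Delete trivial equation true = true.
Decompose h/3: true = true,  X = 5,  zero = zero.
Delete trivial equation true = true.
Bind X := 5; substituting into the one remaining equation that mentions X gives: h(wrap(times(zero,N)),N,P) = h(Q,5,times(N,Q)).
Delete trivial equation zero = zero.
Decompose h/3: wrap(times(zero,N)) = Q,  N = 5,  P = times(N,Q).
Bind Q := wrap(times(zero,N)); substituting into the one remaining equation that mentions Q gives: P = times(N,wrap(times(zero,N))).
Bind N := 5; substituting into the remaining equation gives: P = times(5,wrap(times(zero,5))). Substituting into the earlier binding gives Q := wrap(times(zero,5)).
Bind P := times(5,wrap(times(zero,5))).
MGU = { X -> 5, Q -> wrap(times(zero,5)), N -> 5, P -> times(5,wrap(times(zero,5))) }, so Q -> wrap(times(zero,5)).

wrap(times(zero,5))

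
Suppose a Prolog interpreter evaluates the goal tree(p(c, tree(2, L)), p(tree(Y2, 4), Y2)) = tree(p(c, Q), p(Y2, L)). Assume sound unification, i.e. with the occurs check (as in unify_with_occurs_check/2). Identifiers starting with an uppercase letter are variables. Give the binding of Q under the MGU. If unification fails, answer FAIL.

FAIL

Decompose tree/2: p(c, tree(2, L)) = p(c, Q),  p(tree(Y2, 4), Y2) = p(Y2, L).
Decompose p/2: c = c,  tree(2, L) = Q.
Delete trivial equation c = c.
Bind Q := tree(2, L); no other remaining equation mentions Q.
Decompose p/2: tree(Y2, 4) = Y2,  Y2 = L.
Occurs check fails: Y2 occurs in tree(Y2, 4); the equation Y2 = tree(Y2, 4) has no finite solution.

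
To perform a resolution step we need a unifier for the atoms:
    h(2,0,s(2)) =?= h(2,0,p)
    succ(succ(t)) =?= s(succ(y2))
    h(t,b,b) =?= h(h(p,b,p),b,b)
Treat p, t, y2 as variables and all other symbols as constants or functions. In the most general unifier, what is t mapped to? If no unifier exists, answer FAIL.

FAIL

Decompose h/3: 2 =?= 2,  0 =?= 0,  s(2) =?= p.
Delete trivial equation 2 =?= 2.
Delete trivial equation 0 =?= 0.
Bind p := s(2); substituting into the one remaining equation that mentions p gives: h(t,b,b) =?= h(h(s(2),b,s(2)),b,b).
Clash: head symbols differ (succ/1 vs s/1); no unifier exists.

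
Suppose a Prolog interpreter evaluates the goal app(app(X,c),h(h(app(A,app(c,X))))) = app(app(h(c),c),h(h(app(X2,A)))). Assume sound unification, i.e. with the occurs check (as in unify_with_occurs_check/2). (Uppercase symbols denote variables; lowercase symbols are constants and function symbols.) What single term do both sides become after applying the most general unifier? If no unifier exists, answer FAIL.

Decompose app/2: app(X,c) = app(h(c),c),  h(h(app(A,app(c,X)))) = h(h(app(X2,A))).
Decompose app/2: X = h(c),  c = c.
Bind X := h(c); substituting into the one remaining equation that mentions X gives: h(h(app(A,app(c,h(c))))) = h(h(app(X2,A))).
Delete trivial equation c = c.
Decompose h/1: h(app(A,app(c,h(c)))) = h(app(X2,A)).
Decompose h/1: app(A,app(c,h(c))) = app(X2,A).
Decompose app/2: A = X2,  app(c,h(c)) = A.
Bind A := X2; substituting into the remaining equation gives: app(c,h(c)) = X2.
Bind X2 := app(c,h(c)). Substituting into the earlier binding gives A := app(c,h(c)).
Applying the MGU to either side gives app(app(h(c),c),h(h(app(app(c,h(c)),app(c,h(c)))))).

app(app(h(c),c),h(h(app(app(c,h(c)),app(c,h(c))))))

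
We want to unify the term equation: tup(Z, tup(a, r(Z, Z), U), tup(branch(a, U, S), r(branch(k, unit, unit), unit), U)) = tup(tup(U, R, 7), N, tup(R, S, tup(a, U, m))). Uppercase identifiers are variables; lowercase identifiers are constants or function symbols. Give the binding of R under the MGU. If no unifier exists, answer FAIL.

Decompose tup/3: Z = tup(U, R, 7),  tup(a, r(Z, Z), U) = N,  tup(branch(a, U, S), r(branch(k, unit, unit), unit), U) = tup(R, S, tup(a, U, m)).
Bind Z := tup(U, R, 7); substituting into the one remaining equation that mentions Z gives: tup(a, r(tup(U, R, 7), tup(U, R, 7)), U) = N.
Bind N := tup(a, r(tup(U, R, 7), tup(U, R, 7)), U); no other remaining equation mentions N.
Decompose tup/3: branch(a, U, S) = R,  r(branch(k, unit, unit), unit) = S,  U = tup(a, U, m).
Bind R := branch(a, U, S); no other remaining equation mentions R. Substituting into the earlier bindings gives Z := tup(U, branch(a, U, S), 7), N := tup(a, r(tup(U, branch(a, U, S), 7), tup(U, branch(a, U, S), 7)), U).
Bind S := r(branch(k, unit, unit), unit); no other remaining equation mentions S. Substituting into the earlier bindings gives Z := tup(U, branch(a, U, r(branch(k, unit, unit), unit)), 7), N := tup(a, r(tup(U, branch(a, U, r(branch(k, unit, unit), unit)), 7), tup(U, branch(a, U, r(branch(k, unit, unit), unit)), 7)), U), R := branch(a, U, r(branch(k, unit, unit), unit)).
Occurs check fails: U occurs in tup(a, U, m); the equation U = tup(a, U, m) has no finite solution.

FAIL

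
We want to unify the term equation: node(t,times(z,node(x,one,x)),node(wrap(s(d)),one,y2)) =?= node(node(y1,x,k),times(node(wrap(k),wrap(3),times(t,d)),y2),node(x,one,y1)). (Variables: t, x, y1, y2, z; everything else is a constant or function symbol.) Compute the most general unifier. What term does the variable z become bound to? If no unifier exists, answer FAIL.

node(wrap(k),wrap(3),times(node(node(wrap(s(d)),one,wrap(s(d))),wrap(s(d)),k),d))

Decompose node/3: t =?= node(y1,x,k),  times(z,node(x,one,x)) =?= times(node(wrap(k),wrap(3),times(t,d)),y2),  node(wrap(s(d)),one,y2) =?= node(x,one,y1).
Bind t := node(y1,x,k); substituting into the one remaining equation that mentions t gives: times(z,node(x,one,x)) =?= times(node(wrap(k),wrap(3),times(node(y1,x,k),d)),y2).
Decompose times/2: z =?= node(wrap(k),wrap(3),times(node(y1,x,k),d)),  node(x,one,x) =?= y2.
Bind z := node(wrap(k),wrap(3),times(node(y1,x,k),d)); no other remaining equation mentions z.
Bind y2 := node(x,one,x); substituting into the remaining equation gives: node(wrap(s(d)),one,node(x,one,x)) =?= node(x,one,y1).
Decompose node/3: wrap(s(d)) =?= x,  one =?= one,  node(x,one,x) =?= y1.
Bind x := wrap(s(d)); substituting into the one remaining equation that mentions x gives: node(wrap(s(d)),one,wrap(s(d))) =?= y1. Substituting into the earlier bindings gives t := node(y1,wrap(s(d)),k), z := node(wrap(k),wrap(3),times(node(y1,wrap(s(d)),k),d)), y2 := node(wrap(s(d)),one,wrap(s(d))).
Delete trivial equation one =?= one.
Bind y1 := node(wrap(s(d)),one,wrap(s(d))). Substituting into the earlier bindings gives t := node(node(wrap(s(d)),one,wrap(s(d))),wrap(s(d)),k), z := node(wrap(k),wrap(3),times(node(node(wrap(s(d)),one,wrap(s(d))),wrap(s(d)),k),d)).
MGU = { t := node(node(wrap(s(d)),one,wrap(s(d))),wrap(s(d)),k), z := node(wrap(k),wrap(3),times(node(node(wrap(s(d)),one,wrap(s(d))),wrap(s(d)),k),d)), y2 := node(wrap(s(d)),one,wrap(s(d))), x := wrap(s(d)), y1 := node(wrap(s(d)),one,wrap(s(d))) }, so z := node(wrap(k),wrap(3),times(node(node(wrap(s(d)),one,wrap(s(d))),wrap(s(d)),k),d)).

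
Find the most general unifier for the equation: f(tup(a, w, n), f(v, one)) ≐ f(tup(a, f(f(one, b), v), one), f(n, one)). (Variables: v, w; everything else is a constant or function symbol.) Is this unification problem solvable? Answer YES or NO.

Decompose f/2: tup(a, w, n) ≐ tup(a, f(f(one, b), v), one),  f(v, one) ≐ f(n, one).
Decompose tup/3: a ≐ a,  w ≐ f(f(one, b), v),  n ≐ one.
Delete trivial equation a ≐ a.
Bind w := f(f(one, b), v); no other remaining equation mentions w.
Clash: constants n and one differ; no unifier exists.

NO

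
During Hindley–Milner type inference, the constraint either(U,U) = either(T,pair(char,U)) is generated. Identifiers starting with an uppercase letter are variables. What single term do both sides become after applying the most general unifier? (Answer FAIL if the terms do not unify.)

FAIL

Decompose either/2: U = T,  U = pair(char,U).
Bind U := T; substituting into the remaining equation gives: T = pair(char,T).
Occurs check fails: T occurs in pair(char,T); the equation T = pair(char,T) has no finite solution.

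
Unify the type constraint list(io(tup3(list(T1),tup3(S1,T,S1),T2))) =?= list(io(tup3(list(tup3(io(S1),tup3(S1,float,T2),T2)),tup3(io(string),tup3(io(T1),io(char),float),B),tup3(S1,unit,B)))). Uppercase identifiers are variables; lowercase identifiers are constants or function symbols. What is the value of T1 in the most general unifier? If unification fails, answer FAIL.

Decompose list/1: io(tup3(list(T1),tup3(S1,T,S1),T2)) =?= io(tup3(list(tup3(io(S1),tup3(S1,float,T2),T2)),tup3(io(string),tup3(io(T1),io(char),float),B),tup3(S1,unit,B))).
Decompose io/1: tup3(list(T1),tup3(S1,T,S1),T2) =?= tup3(list(tup3(io(S1),tup3(S1,float,T2),T2)),tup3(io(string),tup3(io(T1),io(char),float),B),tup3(S1,unit,B)).
Decompose tup3/3: list(T1) =?= list(tup3(io(S1),tup3(S1,float,T2),T2)),  tup3(S1,T,S1) =?= tup3(io(string),tup3(io(T1),io(char),float),B),  T2 =?= tup3(S1,unit,B).
Decompose list/1: T1 =?= tup3(io(S1),tup3(S1,float,T2),T2).
Bind T1 := tup3(io(S1),tup3(S1,float,T2),T2); substituting into the one remaining equation that mentions T1 gives: tup3(S1,T,S1) =?= tup3(io(string),tup3(io(tup3(io(S1),tup3(S1,float,T2),T2)),io(char),float),B).
Decompose tup3/3: S1 =?= io(string),  T =?= tup3(io(tup3(io(S1),tup3(S1,float,T2),T2)),io(char),float),  S1 =?= B.
Bind S1 := io(string); substituting into the remaining equations gives: T =?= tup3(io(tup3(io(io(string)),tup3(io(string),float,T2),T2)),io(char),float),  io(string) =?= B,  T2 =?= tup3(io(string),unit,B). Substituting into the earlier binding gives T1 := tup3(io(io(string)),tup3(io(string),float,T2),T2).
Bind T := tup3(io(tup3(io(io(string)),tup3(io(string),float,T2),T2)),io(char),float); no other remaining equation mentions T.
Bind B := io(string); substituting into the remaining equation gives: T2 =?= tup3(io(string),unit,io(string)).
Bind T2 := tup3(io(string),unit,io(string)). Substituting into the earlier bindings gives T1 := tup3(io(io(string)),tup3(io(string),float,tup3(io(string),unit,io(string))),tup3(io(string),unit,io(string))), T := tup3(io(tup3(io(io(string)),tup3(io(string),float,tup3(io(string),unit,io(string))),tup3(io(string),unit,io(string)))),io(char),float).
MGU = { T1 := tup3(io(io(string)),tup3(io(string),float,tup3(io(string),unit,io(string))),tup3(io(string),unit,io(string))), S1 := io(string), T := tup3(io(tup3(io(io(string)),tup3(io(string),float,tup3(io(string),unit,io(string))),tup3(io(string),unit,io(string)))),io(char),float), B := io(string), T2 := tup3(io(string),unit,io(string)) }, so T1 := tup3(io(io(string)),tup3(io(string),float,tup3(io(string),unit,io(string))),tup3(io(string),unit,io(string))).

tup3(io(io(string)),tup3(io(string),float,tup3(io(string),unit,io(string))),tup3(io(string),unit,io(string)))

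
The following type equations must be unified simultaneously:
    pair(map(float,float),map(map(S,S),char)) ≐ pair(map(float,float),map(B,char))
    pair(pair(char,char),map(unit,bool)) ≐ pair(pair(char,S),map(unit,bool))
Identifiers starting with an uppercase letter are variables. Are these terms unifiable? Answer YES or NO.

YES

Decompose pair/2: map(float,float) ≐ map(float,float),  map(map(S,S),char) ≐ map(B,char).
Delete trivial equation map(float,float) ≐ map(float,float).
Decompose map/2: map(S,S) ≐ B,  char ≐ char.
Bind B := map(S,S); no other remaining equation mentions B.
Delete trivial equation char ≐ char.
Decompose pair/2: pair(char,char) ≐ pair(char,S),  map(unit,bool) ≐ map(unit,bool).
Decompose pair/2: char ≐ char,  char ≐ S.
Delete trivial equation char ≐ char.
Bind S := char; no other remaining equation mentions S. Substituting into the earlier binding gives B := map(char,char).
Delete trivial equation map(unit,bool) ≐ map(unit,bool).
No equations remain and no clash or occurs-check failure arose, so a unifier exists.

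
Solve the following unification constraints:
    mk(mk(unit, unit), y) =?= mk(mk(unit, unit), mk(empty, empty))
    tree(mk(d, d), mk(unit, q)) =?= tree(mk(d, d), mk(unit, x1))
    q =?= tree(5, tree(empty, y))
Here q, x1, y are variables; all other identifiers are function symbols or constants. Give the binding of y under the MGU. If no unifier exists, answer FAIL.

mk(empty, empty)

Decompose mk/2: mk(unit, unit) =?= mk(unit, unit),  y =?= mk(empty, empty).
Delete trivial equation mk(unit, unit) =?= mk(unit, unit).
Bind y := mk(empty, empty); substituting into the one remaining equation that mentions y gives: q =?= tree(5, tree(empty, mk(empty, empty))).
Decompose tree/2: mk(d, d) =?= mk(d, d),  mk(unit, q) =?= mk(unit, x1).
Delete trivial equation mk(d, d) =?= mk(d, d).
Decompose mk/2: unit =?= unit,  q =?= x1.
Delete trivial equation unit =?= unit.
Bind q := x1; substituting into the remaining equation gives: x1 =?= tree(5, tree(empty, mk(empty, empty))).
Bind x1 := tree(5, tree(empty, mk(empty, empty))). Substituting into the earlier binding gives q := tree(5, tree(empty, mk(empty, empty))).
MGU = { y := mk(empty, empty), q := tree(5, tree(empty, mk(empty, empty))), x1 := tree(5, tree(empty, mk(empty, empty))) }, so y := mk(empty, empty).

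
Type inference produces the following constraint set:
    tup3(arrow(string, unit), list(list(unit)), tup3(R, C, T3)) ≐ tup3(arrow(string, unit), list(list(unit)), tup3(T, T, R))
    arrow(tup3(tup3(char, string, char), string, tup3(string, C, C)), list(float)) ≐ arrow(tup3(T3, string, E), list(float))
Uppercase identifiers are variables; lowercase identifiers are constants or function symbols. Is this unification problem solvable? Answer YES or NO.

Decompose tup3/3: arrow(string, unit) ≐ arrow(string, unit),  list(list(unit)) ≐ list(list(unit)),  tup3(R, C, T3) ≐ tup3(T, T, R).
Delete trivial equation arrow(string, unit) ≐ arrow(string, unit).
Delete trivial equation list(list(unit)) ≐ list(list(unit)).
Decompose tup3/3: R ≐ T,  C ≐ T,  T3 ≐ R.
Bind R := T; substituting into the one remaining equation that mentions R gives: T3 ≐ T.
Bind C := T; substituting into the one remaining equation that mentions C gives: arrow(tup3(tup3(char, string, char), string, tup3(string, T, T)), list(float)) ≐ arrow(tup3(T3, string, E), list(float)).
Bind T3 := T; substituting into the remaining equation gives: arrow(tup3(tup3(char, string, char), string, tup3(string, T, T)), list(float)) ≐ arrow(tup3(T, string, E), list(float)).
Decompose arrow/2: tup3(tup3(char, string, char), string, tup3(string, T, T)) ≐ tup3(T, string, E),  list(float) ≐ list(float).
Decompose tup3/3: tup3(char, string, char) ≐ T,  string ≐ string,  tup3(string, T, T) ≐ E.
Bind T := tup3(char, string, char); substituting into the one remaining equation that mentions T gives: tup3(string, tup3(char, string, char), tup3(char, string, char)) ≐ E. Substituting into the earlier bindings gives R := tup3(char, string, char), C := tup3(char, string, char), T3 := tup3(char, string, char).
Delete trivial equation string ≐ string.
Bind E := tup3(string, tup3(char, string, char), tup3(char, string, char)); no other remaining equation mentions E.
Delete trivial equation list(float) ≐ list(float).
No equations remain and no clash or occurs-check failure arose, so a unifier exists.

YES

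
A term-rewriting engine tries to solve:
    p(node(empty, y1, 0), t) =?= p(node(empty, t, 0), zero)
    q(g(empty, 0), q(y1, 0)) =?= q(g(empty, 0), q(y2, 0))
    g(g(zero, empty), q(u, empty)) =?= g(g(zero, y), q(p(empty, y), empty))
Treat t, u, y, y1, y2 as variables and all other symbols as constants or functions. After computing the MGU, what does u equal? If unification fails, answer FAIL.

Decompose p/2: node(empty, y1, 0) =?= node(empty, t, 0),  t =?= zero.
Decompose node/3: empty =?= empty,  y1 =?= t,  0 =?= 0.
Delete trivial equation empty =?= empty.
Bind y1 := t; substituting into the one remaining equation that mentions y1 gives: q(g(empty, 0), q(t, 0)) =?= q(g(empty, 0), q(y2, 0)).
Delete trivial equation 0 =?= 0.
Bind t := zero; substituting into the one remaining equation that mentions t gives: q(g(empty, 0), q(zero, 0)) =?= q(g(empty, 0), q(y2, 0)). Substituting into the earlier binding gives y1 := zero.
Decompose q/2: g(empty, 0) =?= g(empty, 0),  q(zero, 0) =?= q(y2, 0).
Delete trivial equation g(empty, 0) =?= g(empty, 0).
Decompose q/2: zero =?= y2,  0 =?= 0.
Bind y2 := zero; no other remaining equation mentions y2.
Delete trivial equation 0 =?= 0.
Decompose g/2: g(zero, empty) =?= g(zero, y),  q(u, empty) =?= q(p(empty, y), empty).
Decompose g/2: zero =?= zero,  empty =?= y.
Delete trivial equation zero =?= zero.
Bind y := empty; substituting into the remaining equation gives: q(u, empty) =?= q(p(empty, empty), empty).
Decompose q/2: u =?= p(empty, empty),  empty =?= empty.
Bind u := p(empty, empty); no other remaining equation mentions u.
Delete trivial equation empty =?= empty.
MGU = { y1 := zero, t := zero, y2 := zero, y := empty, u := p(empty, empty) }, so u := p(empty, empty).

p(empty, empty)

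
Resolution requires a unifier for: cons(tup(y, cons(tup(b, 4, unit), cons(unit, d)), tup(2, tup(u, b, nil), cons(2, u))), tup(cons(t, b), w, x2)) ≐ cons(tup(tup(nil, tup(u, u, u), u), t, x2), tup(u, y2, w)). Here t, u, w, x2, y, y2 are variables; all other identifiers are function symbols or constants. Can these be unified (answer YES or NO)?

YES

Decompose cons/2: tup(y, cons(tup(b, 4, unit), cons(unit, d)), tup(2, tup(u, b, nil), cons(2, u))) ≐ tup(tup(nil, tup(u, u, u), u), t, x2),  tup(cons(t, b), w, x2) ≐ tup(u, y2, w).
Decompose tup/3: y ≐ tup(nil, tup(u, u, u), u),  cons(tup(b, 4, unit), cons(unit, d)) ≐ t,  tup(2, tup(u, b, nil), cons(2, u)) ≐ x2.
Bind y := tup(nil, tup(u, u, u), u); no other remaining equation mentions y.
Bind t := cons(tup(b, 4, unit), cons(unit, d)); substituting into the one remaining equation that mentions t gives: tup(cons(cons(tup(b, 4, unit), cons(unit, d)), b), w, x2) ≐ tup(u, y2, w).
Bind x2 := tup(2, tup(u, b, nil), cons(2, u)); substituting into the remaining equation gives: tup(cons(cons(tup(b, 4, unit), cons(unit, d)), b), w, tup(2, tup(u, b, nil), cons(2, u))) ≐ tup(u, y2, w).
Decompose tup/3: cons(cons(tup(b, 4, unit), cons(unit, d)), b) ≐ u,  w ≐ y2,  tup(2, tup(u, b, nil), cons(2, u)) ≐ w.
Bind u := cons(cons(tup(b, 4, unit), cons(unit, d)), b); substituting into the one remaining equation that mentions u gives: tup(2, tup(cons(cons(tup(b, 4, unit), cons(unit, d)), b), b, nil), cons(2, cons(cons(tup(b, 4, unit), cons(unit, d)), b))) ≐ w. Substituting into the earlier bindings gives y := tup(nil, tup(cons(cons(tup(b, 4, unit), cons(unit, d)), b), cons(cons(tup(b, 4, unit), cons(unit, d)), b), cons(cons(tup(b, 4, unit), cons(unit, d)), b)), cons(cons(tup(b, 4, unit), cons(unit, d)), b)), x2 := tup(2, tup(cons(cons(tup(b, 4, unit), cons(unit, d)), b), b, nil), cons(2, cons(cons(tup(b, 4, unit), cons(unit, d)), b))).
Bind w := y2; substituting into the remaining equation gives: tup(2, tup(cons(cons(tup(b, 4, unit), cons(unit, d)), b), b, nil), cons(2, cons(cons(tup(b, 4, unit), cons(unit, d)), b))) ≐ y2.
Bind y2 := tup(2, tup(cons(cons(tup(b, 4, unit), cons(unit, d)), b), b, nil), cons(2, cons(cons(tup(b, 4, unit), cons(unit, d)), b))). Substituting into the earlier binding gives w := tup(2, tup(cons(cons(tup(b, 4, unit), cons(unit, d)), b), b, nil), cons(2, cons(cons(tup(b, 4, unit), cons(unit, d)), b))).
No equations remain and no clash or occurs-check failure arose, so a unifier exists.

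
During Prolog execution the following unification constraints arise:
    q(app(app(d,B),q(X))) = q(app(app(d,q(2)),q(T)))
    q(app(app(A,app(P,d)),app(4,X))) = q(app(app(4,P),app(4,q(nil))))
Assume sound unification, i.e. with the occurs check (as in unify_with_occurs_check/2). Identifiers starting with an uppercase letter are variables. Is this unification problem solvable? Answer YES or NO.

NO

Decompose q/1: app(app(d,B),q(X)) = app(app(d,q(2)),q(T)).
Decompose app/2: app(d,B) = app(d,q(2)),  q(X) = q(T).
Decompose app/2: d = d,  B = q(2).
Delete trivial equation d = d.
Bind B := q(2); no other remaining equation mentions B.
Decompose q/1: X = T.
Bind X := T; substituting into the remaining equation gives: q(app(app(A,app(P,d)),app(4,T))) = q(app(app(4,P),app(4,q(nil)))).
Decompose q/1: app(app(A,app(P,d)),app(4,T)) = app(app(4,P),app(4,q(nil))).
Decompose app/2: app(A,app(P,d)) = app(4,P),  app(4,T) = app(4,q(nil)).
Decompose app/2: A = 4,  app(P,d) = P.
Bind A := 4; no other remaining equation mentions A.
Occurs check fails: P occurs in app(P,d); the equation P = app(P,d) has no finite solution.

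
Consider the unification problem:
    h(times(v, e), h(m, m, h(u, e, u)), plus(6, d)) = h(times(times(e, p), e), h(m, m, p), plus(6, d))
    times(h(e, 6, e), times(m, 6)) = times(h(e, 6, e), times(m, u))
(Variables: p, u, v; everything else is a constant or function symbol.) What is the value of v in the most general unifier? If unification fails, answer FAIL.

Decompose h/3: times(v, e) = times(times(e, p), e),  h(m, m, h(u, e, u)) = h(m, m, p),  plus(6, d) = plus(6, d).
Decompose times/2: v = times(e, p),  e = e.
Bind v := times(e, p); no other remaining equation mentions v.
Delete trivial equation e = e.
Decompose h/3: m = m,  m = m,  h(u, e, u) = p.
Delete trivial equation m = m.
Delete trivial equation m = m.
Bind p := h(u, e, u); no other remaining equation mentions p. Substituting into the earlier binding gives v := times(e, h(u, e, u)).
Delete trivial equation plus(6, d) = plus(6, d).
Decompose times/2: h(e, 6, e) = h(e, 6, e),  times(m, 6) = times(m, u).
Delete trivial equation h(e, 6, e) = h(e, 6, e).
Decompose times/2: m = m,  6 = u.
Delete trivial equation m = m.
Bind u := 6. Substituting into the earlier bindings gives v := times(e, h(6, e, 6)), p := h(6, e, 6).
MGU = { v -> times(e, h(6, e, 6)), p -> h(6, e, 6), u -> 6 }, so v -> times(e, h(6, e, 6)).

times(e, h(6, e, 6))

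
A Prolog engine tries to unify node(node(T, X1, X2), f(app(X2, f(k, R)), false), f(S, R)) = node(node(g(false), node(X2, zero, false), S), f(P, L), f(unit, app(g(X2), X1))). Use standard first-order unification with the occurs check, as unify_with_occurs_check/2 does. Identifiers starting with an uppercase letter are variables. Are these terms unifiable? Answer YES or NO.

Decompose node/3: node(T, X1, X2) = node(g(false), node(X2, zero, false), S),  f(app(X2, f(k, R)), false) = f(P, L),  f(S, R) = f(unit, app(g(X2), X1)).
Decompose node/3: T = g(false),  X1 = node(X2, zero, false),  X2 = S.
Bind T := g(false); no other remaining equation mentions T.
Bind X1 := node(X2, zero, false); substituting into the one remaining equation that mentions X1 gives: f(S, R) = f(unit, app(g(X2), node(X2, zero, false))).
Bind X2 := S; substituting into the remaining equations gives: f(app(S, f(k, R)), false) = f(P, L),  f(S, R) = f(unit, app(g(S), node(S, zero, false))). Substituting into the earlier binding gives X1 := node(S, zero, false).
Decompose f/2: app(S, f(k, R)) = P,  false = L.
Bind P := app(S, f(k, R)); no other remaining equation mentions P.
Bind L := false; no other remaining equation mentions L.
Decompose f/2: S = unit,  R = app(g(S), node(S, zero, false)).
Bind S := unit; substituting into the remaining equation gives: R = app(g(unit), node(unit, zero, false)). Substituting into the earlier bindings gives X1 := node(unit, zero, false), X2 := unit, P := app(unit, f(k, R)).
Bind R := app(g(unit), node(unit, zero, false)). Substituting into the earlier binding gives P := app(unit, f(k, app(g(unit), node(unit, zero, false)))).
No equations remain and no clash or occurs-check failure arose, so a unifier exists.

YES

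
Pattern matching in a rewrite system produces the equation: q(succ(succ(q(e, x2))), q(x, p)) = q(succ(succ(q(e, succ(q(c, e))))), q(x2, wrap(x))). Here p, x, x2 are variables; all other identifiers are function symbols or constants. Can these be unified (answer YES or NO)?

Decompose q/2: succ(succ(q(e, x2))) = succ(succ(q(e, succ(q(c, e))))),  q(x, p) = q(x2, wrap(x)).
Decompose succ/1: succ(q(e, x2)) = succ(q(e, succ(q(c, e)))).
Decompose succ/1: q(e, x2) = q(e, succ(q(c, e))).
Decompose q/2: e = e,  x2 = succ(q(c, e)).
Delete trivial equation e = e.
Bind x2 := succ(q(c, e)); substituting into the remaining equation gives: q(x, p) = q(succ(q(c, e)), wrap(x)).
Decompose q/2: x = succ(q(c, e)),  p = wrap(x).
Bind x := succ(q(c, e)); substituting into the remaining equation gives: p = wrap(succ(q(c, e))).
Bind p := wrap(succ(q(c, e))).
No equations remain and no clash or occurs-check failure arose, so a unifier exists.

YES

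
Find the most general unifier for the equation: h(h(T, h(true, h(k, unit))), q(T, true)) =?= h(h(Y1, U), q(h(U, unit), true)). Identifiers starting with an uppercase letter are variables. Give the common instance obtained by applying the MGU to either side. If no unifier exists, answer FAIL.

h(h(h(h(true, h(k, unit)), unit), h(true, h(k, unit))), q(h(h(true, h(k, unit)), unit), true))

Decompose h/2: h(T, h(true, h(k, unit))) =?= h(Y1, U),  q(T, true) =?= q(h(U, unit), true).
Decompose h/2: T =?= Y1,  h(true, h(k, unit)) =?= U.
Bind T := Y1; substituting into the one remaining equation that mentions T gives: q(Y1, true) =?= q(h(U, unit), true).
Bind U := h(true, h(k, unit)); substituting into the remaining equation gives: q(Y1, true) =?= q(h(h(true, h(k, unit)), unit), true).
Decompose q/2: Y1 =?= h(h(true, h(k, unit)), unit),  true =?= true.
Bind Y1 := h(h(true, h(k, unit)), unit); no other remaining equation mentions Y1. Substituting into the earlier binding gives T := h(h(true, h(k, unit)), unit).
Delete trivial equation true =?= true.
Applying the MGU to either side gives h(h(h(h(true, h(k, unit)), unit), h(true, h(k, unit))), q(h(h(true, h(k, unit)), unit), true)).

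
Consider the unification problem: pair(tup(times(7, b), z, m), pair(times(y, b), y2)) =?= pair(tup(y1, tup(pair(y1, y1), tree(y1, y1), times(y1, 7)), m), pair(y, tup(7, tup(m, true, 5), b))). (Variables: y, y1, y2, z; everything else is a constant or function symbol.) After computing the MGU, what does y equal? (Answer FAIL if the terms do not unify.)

Decompose pair/2: tup(times(7, b), z, m) =?= tup(y1, tup(pair(y1, y1), tree(y1, y1), times(y1, 7)), m),  pair(times(y, b), y2) =?= pair(y, tup(7, tup(m, true, 5), b)).
Decompose tup/3: times(7, b) =?= y1,  z =?= tup(pair(y1, y1), tree(y1, y1), times(y1, 7)),  m =?= m.
Bind y1 := times(7, b); substituting into the one remaining equation that mentions y1 gives: z =?= tup(pair(times(7, b), times(7, b)), tree(times(7, b), times(7, b)), times(times(7, b), 7)).
Bind z := tup(pair(times(7, b), times(7, b)), tree(times(7, b), times(7, b)), times(times(7, b), 7)); no other remaining equation mentions z.
Delete trivial equation m =?= m.
Decompose pair/2: times(y, b) =?= y,  y2 =?= tup(7, tup(m, true, 5), b).
Occurs check fails: y occurs in times(y, b); the equation y =?= times(y, b) has no finite solution.

FAIL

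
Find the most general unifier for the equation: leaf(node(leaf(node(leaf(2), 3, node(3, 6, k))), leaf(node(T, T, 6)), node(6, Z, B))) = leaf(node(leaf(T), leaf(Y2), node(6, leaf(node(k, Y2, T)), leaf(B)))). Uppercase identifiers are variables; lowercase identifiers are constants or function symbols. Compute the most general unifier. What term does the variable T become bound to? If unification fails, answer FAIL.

FAIL

Decompose leaf/1: node(leaf(node(leaf(2), 3, node(3, 6, k))), leaf(node(T, T, 6)), node(6, Z, B)) = node(leaf(T), leaf(Y2), node(6, leaf(node(k, Y2, T)), leaf(B))).
Decompose node/3: leaf(node(leaf(2), 3, node(3, 6, k))) = leaf(T),  leaf(node(T, T, 6)) = leaf(Y2),  node(6, Z, B) = node(6, leaf(node(k, Y2, T)), leaf(B)).
Decompose leaf/1: node(leaf(2), 3, node(3, 6, k)) = T.
Bind T := node(leaf(2), 3, node(3, 6, k)); substituting into the remaining equations gives: leaf(node(node(leaf(2), 3, node(3, 6, k)), node(leaf(2), 3, node(3, 6, k)), 6)) = leaf(Y2),  node(6, Z, B) = node(6, leaf(node(k, Y2, node(leaf(2), 3, node(3, 6, k)))), leaf(B)).
Decompose leaf/1: node(node(leaf(2), 3, node(3, 6, k)), node(leaf(2), 3, node(3, 6, k)), 6) = Y2.
Bind Y2 := node(node(leaf(2), 3, node(3, 6, k)), node(leaf(2), 3, node(3, 6, k)), 6); substituting into the remaining equation gives: node(6, Z, B) = node(6, leaf(node(k, node(node(leaf(2), 3, node(3, 6, k)), node(leaf(2), 3, node(3, 6, k)), 6), node(leaf(2), 3, node(3, 6, k)))), leaf(B)).
Decompose node/3: 6 = 6,  Z = leaf(node(k, node(node(leaf(2), 3, node(3, 6, k)), node(leaf(2), 3, node(3, 6, k)), 6), node(leaf(2), 3, node(3, 6, k)))),  B = leaf(B).
Delete trivial equation 6 = 6.
Bind Z := leaf(node(k, node(node(leaf(2), 3, node(3, 6, k)), node(leaf(2), 3, node(3, 6, k)), 6), node(leaf(2), 3, node(3, 6, k)))); no other remaining equation mentions Z.
Occurs check fails: B occurs in leaf(B); the equation B = leaf(B) has no finite solution.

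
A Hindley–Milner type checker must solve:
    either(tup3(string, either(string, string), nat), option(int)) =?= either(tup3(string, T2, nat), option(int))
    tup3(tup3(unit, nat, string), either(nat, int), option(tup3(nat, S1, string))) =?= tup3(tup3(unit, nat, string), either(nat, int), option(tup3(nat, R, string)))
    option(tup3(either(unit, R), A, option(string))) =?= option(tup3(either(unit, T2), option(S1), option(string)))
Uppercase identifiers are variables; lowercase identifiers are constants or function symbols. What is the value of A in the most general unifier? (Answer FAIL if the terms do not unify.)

option(either(string, string))

Decompose either/2: tup3(string, either(string, string), nat) =?= tup3(string, T2, nat),  option(int) =?= option(int).
Decompose tup3/3: string =?= string,  either(string, string) =?= T2,  nat =?= nat.
Delete trivial equation string =?= string.
Bind T2 := either(string, string); substituting into the one remaining equation that mentions T2 gives: option(tup3(either(unit, R), A, option(string))) =?= option(tup3(either(unit, either(string, string)), option(S1), option(string))).
Delete trivial equation nat =?= nat.
Delete trivial equation option(int) =?= option(int).
Decompose tup3/3: tup3(unit, nat, string) =?= tup3(unit, nat, string),  either(nat, int) =?= either(nat, int),  option(tup3(nat, S1, string)) =?= option(tup3(nat, R, string)).
Delete trivial equation tup3(unit, nat, string) =?= tup3(unit, nat, string).
Delete trivial equation either(nat, int) =?= either(nat, int).
Decompose option/1: tup3(nat, S1, string) =?= tup3(nat, R, string).
Decompose tup3/3: nat =?= nat,  S1 =?= R,  string =?= string.
Delete trivial equation nat =?= nat.
Bind S1 := R; substituting into the one remaining equation that mentions S1 gives: option(tup3(either(unit, R), A, option(string))) =?= option(tup3(either(unit, either(string, string)), option(R), option(string))).
Delete trivial equation string =?= string.
Decompose option/1: tup3(either(unit, R), A, option(string)) =?= tup3(either(unit, either(string, string)), option(R), option(string)).
Decompose tup3/3: either(unit, R) =?= either(unit, either(string, string)),  A =?= option(R),  option(string) =?= option(string).
Decompose either/2: unit =?= unit,  R =?= either(string, string).
Delete trivial equation unit =?= unit.
Bind R := either(string, string); substituting into the one remaining equation that mentions R gives: A =?= option(either(string, string)). Substituting into the earlier binding gives S1 := either(string, string).
Bind A := option(either(string, string)); no other remaining equation mentions A.
Delete trivial equation option(string) =?= option(string).
MGU = { T2 := either(string, string), S1 := either(string, string), R := either(string, string), A := option(either(string, string)) }, so A := option(either(string, string)).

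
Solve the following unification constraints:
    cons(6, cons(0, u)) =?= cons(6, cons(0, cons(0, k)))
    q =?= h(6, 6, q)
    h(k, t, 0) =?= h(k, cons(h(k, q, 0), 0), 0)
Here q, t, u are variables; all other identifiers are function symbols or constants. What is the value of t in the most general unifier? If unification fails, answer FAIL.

Decompose cons/2: 6 =?= 6,  cons(0, u) =?= cons(0, cons(0, k)).
Delete trivial equation 6 =?= 6.
Decompose cons/2: 0 =?= 0,  u =?= cons(0, k).
Delete trivial equation 0 =?= 0.
Bind u := cons(0, k); no other remaining equation mentions u.
Occurs check fails: q occurs in h(6, 6, q); the equation q =?= h(6, 6, q) has no finite solution.

FAIL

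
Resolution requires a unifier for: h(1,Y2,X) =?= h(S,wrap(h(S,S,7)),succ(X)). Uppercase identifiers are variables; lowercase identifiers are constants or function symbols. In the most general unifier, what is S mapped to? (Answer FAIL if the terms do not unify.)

FAIL

Decompose h/3: 1 =?= S,  Y2 =?= wrap(h(S,S,7)),  X =?= succ(X).
Bind S := 1; substituting into the one remaining equation that mentions S gives: Y2 =?= wrap(h(1,1,7)).
Bind Y2 := wrap(h(1,1,7)); no other remaining equation mentions Y2.
Occurs check fails: X occurs in succ(X); the equation X =?= succ(X) has no finite solution.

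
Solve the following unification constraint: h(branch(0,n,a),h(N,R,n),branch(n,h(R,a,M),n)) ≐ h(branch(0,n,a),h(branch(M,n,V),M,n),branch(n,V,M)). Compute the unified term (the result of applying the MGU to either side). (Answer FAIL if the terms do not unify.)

Decompose h/3: branch(0,n,a) ≐ branch(0,n,a),  h(N,R,n) ≐ h(branch(M,n,V),M,n),  branch(n,h(R,a,M),n) ≐ branch(n,V,M).
Delete trivial equation branch(0,n,a) ≐ branch(0,n,a).
Decompose h/3: N ≐ branch(M,n,V),  R ≐ M,  n ≐ n.
Bind N := branch(M,n,V); no other remaining equation mentions N.
Bind R := M; substituting into the one remaining equation that mentions R gives: branch(n,h(M,a,M),n) ≐ branch(n,V,M).
Delete trivial equation n ≐ n.
Decompose branch/3: n ≐ n,  h(M,a,M) ≐ V,  n ≐ M.
Delete trivial equation n ≐ n.
Bind V := h(M,a,M); no other remaining equation mentions V. Substituting into the earlier binding gives N := branch(M,n,h(M,a,M)).
Bind M := n. Substituting into the earlier bindings gives N := branch(n,n,h(n,a,n)), R := n, V := h(n,a,n).
Applying the MGU to either side gives h(branch(0,n,a),h(branch(n,n,h(n,a,n)),n,n),branch(n,h(n,a,n),n)).

h(branch(0,n,a),h(branch(n,n,h(n,a,n)),n,n),branch(n,h(n,a,n),n))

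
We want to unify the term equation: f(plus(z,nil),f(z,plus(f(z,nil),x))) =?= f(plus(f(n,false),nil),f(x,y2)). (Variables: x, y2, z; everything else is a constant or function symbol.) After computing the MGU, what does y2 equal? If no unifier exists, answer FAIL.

plus(f(f(n,false),nil),f(n,false))

Decompose f/2: plus(z,nil) =?= plus(f(n,false),nil),  f(z,plus(f(z,nil),x)) =?= f(x,y2).
Decompose plus/2: z =?= f(n,false),  nil =?= nil.
Bind z := f(n,false); substituting into the one remaining equation that mentions z gives: f(f(n,false),plus(f(f(n,false),nil),x)) =?= f(x,y2).
Delete trivial equation nil =?= nil.
Decompose f/2: f(n,false) =?= x,  plus(f(f(n,false),nil),x) =?= y2.
Bind x := f(n,false); substituting into the remaining equation gives: plus(f(f(n,false),nil),f(n,false)) =?= y2.
Bind y2 := plus(f(f(n,false),nil),f(n,false)).
MGU = { z -> f(n,false), x -> f(n,false), y2 -> plus(f(f(n,false),nil),f(n,false)) }, so y2 -> plus(f(f(n,false),nil),f(n,false)).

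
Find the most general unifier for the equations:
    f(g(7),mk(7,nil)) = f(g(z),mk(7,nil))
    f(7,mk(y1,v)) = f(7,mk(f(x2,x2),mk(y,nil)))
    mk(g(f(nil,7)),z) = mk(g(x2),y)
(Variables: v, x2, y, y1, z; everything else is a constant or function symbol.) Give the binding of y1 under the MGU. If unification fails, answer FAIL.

Decompose f/2: g(7) = g(z),  mk(7,nil) = mk(7,nil).
Decompose g/1: 7 = z.
Bind z := 7; substituting into the one remaining equation that mentions z gives: mk(g(f(nil,7)),7) = mk(g(x2),y).
Delete trivial equation mk(7,nil) = mk(7,nil).
Decompose f/2: 7 = 7,  mk(y1,v) = mk(f(x2,x2),mk(y,nil)).
Delete trivial equation 7 = 7.
Decompose mk/2: y1 = f(x2,x2),  v = mk(y,nil).
Bind y1 := f(x2,x2); no other remaining equation mentions y1.
Bind v := mk(y,nil); no other remaining equation mentions v.
Decompose mk/2: g(f(nil,7)) = g(x2),  7 = y.
Decompose g/1: f(nil,7) = x2.
Bind x2 := f(nil,7); no other remaining equation mentions x2. Substituting into the earlier binding gives y1 := f(f(nil,7),f(nil,7)).
Bind y := 7. Substituting into the earlier binding gives v := mk(7,nil).
MGU = { z ↦ 7, y1 ↦ f(f(nil,7),f(nil,7)), v ↦ mk(7,nil), x2 ↦ f(nil,7), y ↦ 7 }, so y1 ↦ f(f(nil,7),f(nil,7)).

f(f(nil,7),f(nil,7))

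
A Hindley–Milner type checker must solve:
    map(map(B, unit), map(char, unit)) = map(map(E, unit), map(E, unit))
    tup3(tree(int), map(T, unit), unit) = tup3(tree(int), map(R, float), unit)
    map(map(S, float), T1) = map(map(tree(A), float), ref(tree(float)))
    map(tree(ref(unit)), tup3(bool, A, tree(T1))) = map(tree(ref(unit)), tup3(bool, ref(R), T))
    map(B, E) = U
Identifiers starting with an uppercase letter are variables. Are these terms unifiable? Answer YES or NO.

NO

Decompose map/2: map(B, unit) = map(E, unit),  map(char, unit) = map(E, unit).
Decompose map/2: B = E,  unit = unit.
Bind B := E; substituting into the one remaining equation that mentions B gives: map(E, E) = U.
Delete trivial equation unit = unit.
Decompose map/2: char = E,  unit = unit.
Bind E := char; substituting into the one remaining equation that mentions E gives: map(char, char) = U. Substituting into the earlier binding gives B := char.
Delete trivial equation unit = unit.
Decompose tup3/3: tree(int) = tree(int),  map(T, unit) = map(R, float),  unit = unit.
Delete trivial equation tree(int) = tree(int).
Decompose map/2: T = R,  unit = float.
Bind T := R; substituting into the one remaining equation that mentions T gives: map(tree(ref(unit)), tup3(bool, A, tree(T1))) = map(tree(ref(unit)), tup3(bool, ref(R), R)).
Clash: constants unit and float differ; no unifier exists.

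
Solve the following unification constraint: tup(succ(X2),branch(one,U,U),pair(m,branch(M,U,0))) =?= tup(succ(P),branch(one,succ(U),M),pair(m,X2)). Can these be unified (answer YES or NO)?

NO

Decompose tup/3: succ(X2) =?= succ(P),  branch(one,U,U) =?= branch(one,succ(U),M),  pair(m,branch(M,U,0)) =?= pair(m,X2).
Decompose succ/1: X2 =?= P.
Bind X2 := P; substituting into the one remaining equation that mentions X2 gives: pair(m,branch(M,U,0)) =?= pair(m,P).
Decompose branch/3: one =?= one,  U =?= succ(U),  U =?= M.
Delete trivial equation one =?= one.
Occurs check fails: U occurs in succ(U); the equation U =?= succ(U) has no finite solution.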